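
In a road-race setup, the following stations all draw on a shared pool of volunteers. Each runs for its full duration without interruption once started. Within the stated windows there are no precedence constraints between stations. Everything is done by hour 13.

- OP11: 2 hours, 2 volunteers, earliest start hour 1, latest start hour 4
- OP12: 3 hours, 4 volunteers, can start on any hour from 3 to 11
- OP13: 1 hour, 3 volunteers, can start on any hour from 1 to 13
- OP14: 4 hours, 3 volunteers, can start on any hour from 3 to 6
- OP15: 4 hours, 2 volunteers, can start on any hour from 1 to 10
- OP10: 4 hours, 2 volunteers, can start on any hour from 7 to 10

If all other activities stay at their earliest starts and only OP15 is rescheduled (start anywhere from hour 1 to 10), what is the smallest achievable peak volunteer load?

7

OP15@1: h1:7  h2:4  h3:9  h4:9  h5:7  h6:3  h7:2  h8:2  h9:2  h10:2  h11:0  h12:0  h13:0 → peak 9
OP15@2: h1:5  h2:4  h3:9  h4:9  h5:9  h6:3  h7:2  h8:2  h9:2  h10:2  h11:0  h12:0  h13:0 → peak 9
OP15@3: h1:5  h2:2  h3:9  h4:9  h5:9  h6:5  h7:2  h8:2  h9:2  h10:2  h11:0  h12:0  h13:0 → peak 9
OP15@4: h1:5  h2:2  h3:7  h4:9  h5:9  h6:5  h7:4  h8:2  h9:2  h10:2  h11:0  h12:0  h13:0 → peak 9
OP15@5: h1:5  h2:2  h3:7  h4:7  h5:9  h6:5  h7:4  h8:4  h9:2  h10:2  h11:0  h12:0  h13:0 → peak 9
OP15@6: h1:5  h2:2  h3:7  h4:7  h5:7  h6:5  h7:4  h8:4  h9:4  h10:2  h11:0  h12:0  h13:0 → peak 7
OP15@7: h1:5  h2:2  h3:7  h4:7  h5:7  h6:3  h7:4  h8:4  h9:4  h10:4  h11:0  h12:0  h13:0 → peak 7
OP15@8: h1:5  h2:2  h3:7  h4:7  h5:7  h6:3  h7:2  h8:4  h9:4  h10:4  h11:2  h12:0  h13:0 → peak 7
OP15@9: h1:5  h2:2  h3:7  h4:7  h5:7  h6:3  h7:2  h8:2  h9:4  h10:4  h11:2  h12:2  h13:0 → peak 7
OP15@10: h1:5  h2:2  h3:7  h4:7  h5:7  h6:3  h7:2  h8:2  h9:2  h10:4  h11:2  h12:2  h13:2 → peak 7
Best is OP15@6, peak 7.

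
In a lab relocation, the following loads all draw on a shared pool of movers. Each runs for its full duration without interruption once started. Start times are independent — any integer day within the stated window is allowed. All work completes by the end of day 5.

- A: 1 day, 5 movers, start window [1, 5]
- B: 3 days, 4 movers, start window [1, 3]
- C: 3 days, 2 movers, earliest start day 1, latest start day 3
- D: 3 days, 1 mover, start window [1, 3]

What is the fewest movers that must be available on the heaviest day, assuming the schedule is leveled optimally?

7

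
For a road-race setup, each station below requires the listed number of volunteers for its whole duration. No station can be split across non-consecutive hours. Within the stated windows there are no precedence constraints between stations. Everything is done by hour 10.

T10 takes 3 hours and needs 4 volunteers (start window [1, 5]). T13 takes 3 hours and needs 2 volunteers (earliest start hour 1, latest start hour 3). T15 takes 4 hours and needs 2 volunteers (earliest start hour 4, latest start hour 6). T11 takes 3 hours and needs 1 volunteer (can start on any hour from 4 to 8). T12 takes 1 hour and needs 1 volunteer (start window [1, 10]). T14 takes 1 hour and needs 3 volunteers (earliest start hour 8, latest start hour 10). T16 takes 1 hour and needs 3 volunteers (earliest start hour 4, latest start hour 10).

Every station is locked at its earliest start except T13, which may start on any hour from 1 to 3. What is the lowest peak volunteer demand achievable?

7

T13@1: h1:7  h2:6  h3:6  h4:6  h5:3  h6:3  h7:2  h8:3  h9:0  h10:0 → peak 7
T13@2: h1:5  h2:6  h3:6  h4:8  h5:3  h6:3  h7:2  h8:3  h9:0  h10:0 → peak 8
T13@3: h1:5  h2:4  h3:6  h4:8  h5:5  h6:3  h7:2  h8:3  h9:0  h10:0 → peak 8
Best is T13@1, peak 7.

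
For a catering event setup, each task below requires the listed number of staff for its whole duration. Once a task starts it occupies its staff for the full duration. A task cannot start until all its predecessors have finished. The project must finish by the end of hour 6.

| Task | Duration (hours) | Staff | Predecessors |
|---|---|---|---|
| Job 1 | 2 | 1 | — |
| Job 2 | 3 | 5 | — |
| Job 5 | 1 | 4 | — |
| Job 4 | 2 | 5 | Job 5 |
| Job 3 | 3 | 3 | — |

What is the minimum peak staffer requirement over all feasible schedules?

8

Early-start (Job 1@1, Job 2@1, Job 5@1, Job 4@2, Job 3@1) gives peak 14: h1:13  h2:14  h3:13  h4:0  h5:0  h6:0.
Shift Job 5→4, Job 4→5, Job 3→3.
Schedule Job 1@1, Job 2@1, Job 5@4, Job 4@5, Job 3@3: h1:6  h2:6  h3:8  h4:7  h5:8  h6:5 — peak 8.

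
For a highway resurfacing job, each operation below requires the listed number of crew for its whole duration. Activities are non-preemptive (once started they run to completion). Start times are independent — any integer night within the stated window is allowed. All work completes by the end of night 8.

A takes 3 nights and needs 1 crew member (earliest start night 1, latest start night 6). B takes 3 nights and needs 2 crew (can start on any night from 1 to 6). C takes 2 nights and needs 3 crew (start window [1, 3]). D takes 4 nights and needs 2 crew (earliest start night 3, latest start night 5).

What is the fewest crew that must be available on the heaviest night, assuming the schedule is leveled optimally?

Early-start (A@1, B@1, C@1, D@3) gives peak 6: n1:6  n2:6  n3:5  n4:2  n5:2  n6:2  n7:0  n8:0.
Shift B→3, D→4.
Schedule A@1, B@3, C@1, D@4: n1:4  n2:4  n3:3  n4:4  n5:4  n6:2  n7:2  n8:0 — peak 4.

4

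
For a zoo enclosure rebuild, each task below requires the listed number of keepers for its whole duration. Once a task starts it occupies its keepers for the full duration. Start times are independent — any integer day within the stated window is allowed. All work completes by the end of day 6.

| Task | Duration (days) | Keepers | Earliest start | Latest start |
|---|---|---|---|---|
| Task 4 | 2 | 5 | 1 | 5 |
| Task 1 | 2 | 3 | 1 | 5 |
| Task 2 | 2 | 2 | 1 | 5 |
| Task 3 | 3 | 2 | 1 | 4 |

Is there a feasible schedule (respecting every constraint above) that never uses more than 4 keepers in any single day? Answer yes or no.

no

Total keeper-days = 26; over 6 days the average is 26/6 > 4, so some day must exceed 4.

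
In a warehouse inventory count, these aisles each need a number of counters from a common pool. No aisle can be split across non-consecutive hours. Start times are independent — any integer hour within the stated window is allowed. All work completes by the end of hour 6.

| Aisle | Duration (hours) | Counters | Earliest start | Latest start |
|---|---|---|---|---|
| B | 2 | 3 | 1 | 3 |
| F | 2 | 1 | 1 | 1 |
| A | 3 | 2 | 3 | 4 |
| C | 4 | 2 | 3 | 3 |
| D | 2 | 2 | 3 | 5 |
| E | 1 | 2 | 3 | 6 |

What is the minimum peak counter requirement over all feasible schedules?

Early-start (B@1, F@1, A@3, C@3, D@3, E@3) gives peak 8: h1:4  h2:4  h3:8  h4:6  h5:4  h6:2.
Shift E→5.
Schedule B@1, F@1, A@3, C@3, D@3, E@5: h1:4  h2:4  h3:6  h4:6  h5:6  h6:2 — peak 6.

6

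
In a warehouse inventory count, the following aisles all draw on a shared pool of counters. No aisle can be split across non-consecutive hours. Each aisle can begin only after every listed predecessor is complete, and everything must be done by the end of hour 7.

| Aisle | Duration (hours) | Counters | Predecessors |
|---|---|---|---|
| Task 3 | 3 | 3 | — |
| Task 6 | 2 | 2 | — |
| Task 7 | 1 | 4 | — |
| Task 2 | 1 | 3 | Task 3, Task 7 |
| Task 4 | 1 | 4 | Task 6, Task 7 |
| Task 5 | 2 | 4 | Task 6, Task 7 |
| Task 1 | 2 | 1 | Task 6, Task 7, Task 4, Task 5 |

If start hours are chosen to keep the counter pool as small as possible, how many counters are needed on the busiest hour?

7

Early-start (Task 3@1, Task 6@1, Task 7@1, Task 2@4, Task 4@3, Task 5@3, Task 1@5) gives peak 11: h1:9  h2:5  h3:11  h4:7  h5:1  h6:1  h7:0.
Shift Task 3→2, Task 2→5, Task 5→4, Task 1→6.
Schedule Task 3@2, Task 6@1, Task 7@1, Task 2@5, Task 4@3, Task 5@4, Task 1@6: h1:6  h2:5  h3:7  h4:7  h5:7  h6:1  h7:1 — peak 7.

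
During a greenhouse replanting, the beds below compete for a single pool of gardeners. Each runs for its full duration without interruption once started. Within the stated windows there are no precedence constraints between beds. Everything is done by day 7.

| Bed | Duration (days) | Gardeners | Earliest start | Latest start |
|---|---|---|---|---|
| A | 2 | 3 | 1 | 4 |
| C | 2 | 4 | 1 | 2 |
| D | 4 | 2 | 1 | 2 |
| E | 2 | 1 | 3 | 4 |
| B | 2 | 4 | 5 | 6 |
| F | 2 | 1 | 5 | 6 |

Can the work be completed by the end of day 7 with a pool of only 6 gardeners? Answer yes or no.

yes

Schedule A@3, C@1, D@1, E@3, B@5, F@5: d1:6  d2:6  d3:6  d4:6  d5:5  d6:5  d7:0 — peak 6 ≤ 6.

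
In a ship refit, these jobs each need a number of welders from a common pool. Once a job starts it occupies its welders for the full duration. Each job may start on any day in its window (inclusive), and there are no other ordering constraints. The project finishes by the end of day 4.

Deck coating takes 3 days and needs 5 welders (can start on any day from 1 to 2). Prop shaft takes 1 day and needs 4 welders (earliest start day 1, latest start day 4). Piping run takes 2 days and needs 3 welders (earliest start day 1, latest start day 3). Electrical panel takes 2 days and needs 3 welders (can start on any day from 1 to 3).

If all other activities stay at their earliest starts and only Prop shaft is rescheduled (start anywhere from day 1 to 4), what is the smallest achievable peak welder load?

11

Prop shaft@1: d1:15  d2:11  d3:5  d4:0 → peak 15
Prop shaft@2: d1:11  d2:15  d3:5  d4:0 → peak 15
Prop shaft@3: d1:11  d2:11  d3:9  d4:0 → peak 11
Prop shaft@4: d1:11  d2:11  d3:5  d4:4 → peak 11
Best is Prop shaft@3, peak 11.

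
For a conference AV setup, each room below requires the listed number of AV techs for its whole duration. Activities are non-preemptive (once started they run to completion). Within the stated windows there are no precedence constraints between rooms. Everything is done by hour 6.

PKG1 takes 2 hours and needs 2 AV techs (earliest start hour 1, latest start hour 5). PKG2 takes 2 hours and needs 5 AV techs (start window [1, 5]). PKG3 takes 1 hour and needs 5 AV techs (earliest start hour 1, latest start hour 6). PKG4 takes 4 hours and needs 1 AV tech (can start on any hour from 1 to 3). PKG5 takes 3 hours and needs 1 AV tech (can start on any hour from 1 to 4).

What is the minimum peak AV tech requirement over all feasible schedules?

Early-start (PKG1@1, PKG2@1, PKG3@1, PKG4@1, PKG5@1) gives peak 14: h1:14  h2:9  h3:2  h4:1  h5:0  h6:0.
Shift PKG2→4, PKG3→6.
Schedule PKG1@1, PKG2@4, PKG3@6, PKG4@1, PKG5@1: h1:4  h2:4  h3:2  h4:6  h5:5  h6:5 — peak 6.

6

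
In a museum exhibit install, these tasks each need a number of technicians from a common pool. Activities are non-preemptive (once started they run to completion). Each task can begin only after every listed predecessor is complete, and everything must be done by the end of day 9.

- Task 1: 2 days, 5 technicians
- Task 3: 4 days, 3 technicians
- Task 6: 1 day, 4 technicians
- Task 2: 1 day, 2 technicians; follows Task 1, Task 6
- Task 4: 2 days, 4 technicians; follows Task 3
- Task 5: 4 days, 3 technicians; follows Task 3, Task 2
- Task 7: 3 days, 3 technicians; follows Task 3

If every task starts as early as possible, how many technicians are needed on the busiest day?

12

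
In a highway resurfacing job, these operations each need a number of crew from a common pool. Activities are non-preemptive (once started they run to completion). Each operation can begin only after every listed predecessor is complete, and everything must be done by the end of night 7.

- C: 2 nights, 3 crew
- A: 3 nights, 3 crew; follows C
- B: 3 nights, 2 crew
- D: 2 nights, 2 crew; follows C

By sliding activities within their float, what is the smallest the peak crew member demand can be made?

Early-start (C@1, A@3, B@1, D@3) gives peak 7: n1:5  n2:5  n3:7  n4:5  n5:3  n6:0  n7:0.
Shift D→4.
Schedule C@1, A@3, B@1, D@4: n1:5  n2:5  n3:5  n4:5  n5:5  n6:0  n7:0 — peak 5.

5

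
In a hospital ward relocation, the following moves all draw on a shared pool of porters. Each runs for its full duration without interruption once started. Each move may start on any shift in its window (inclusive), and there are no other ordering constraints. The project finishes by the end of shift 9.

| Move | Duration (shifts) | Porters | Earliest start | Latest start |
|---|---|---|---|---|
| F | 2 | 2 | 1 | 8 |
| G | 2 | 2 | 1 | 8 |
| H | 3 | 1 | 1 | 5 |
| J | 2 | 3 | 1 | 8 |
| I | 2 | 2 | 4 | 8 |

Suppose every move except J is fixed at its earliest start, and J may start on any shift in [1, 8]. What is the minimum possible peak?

J@1: s1:8  s2:8  s3:1  s4:2  s5:2  s6:0  s7:0  s8:0  s9:0 → peak 8
J@2: s1:5  s2:8  s3:4  s4:2  s5:2  s6:0  s7:0  s8:0  s9:0 → peak 8
J@3: s1:5  s2:5  s3:4  s4:5  s5:2  s6:0  s7:0  s8:0  s9:0 → peak 5
J@4: s1:5  s2:5  s3:1  s4:5  s5:5  s6:0  s7:0  s8:0  s9:0 → peak 5
J@5: s1:5  s2:5  s3:1  s4:2  s5:5  s6:3  s7:0  s8:0  s9:0 → peak 5
J@6: s1:5  s2:5  s3:1  s4:2  s5:2  s6:3  s7:3  s8:0  s9:0 → peak 5
J@7: s1:5  s2:5  s3:1  s4:2  s5:2  s6:0  s7:3  s8:3  s9:0 → peak 5
J@8: s1:5  s2:5  s3:1  s4:2  s5:2  s6:0  s7:0  s8:3  s9:3 → peak 5
Best is J@3, peak 5.

5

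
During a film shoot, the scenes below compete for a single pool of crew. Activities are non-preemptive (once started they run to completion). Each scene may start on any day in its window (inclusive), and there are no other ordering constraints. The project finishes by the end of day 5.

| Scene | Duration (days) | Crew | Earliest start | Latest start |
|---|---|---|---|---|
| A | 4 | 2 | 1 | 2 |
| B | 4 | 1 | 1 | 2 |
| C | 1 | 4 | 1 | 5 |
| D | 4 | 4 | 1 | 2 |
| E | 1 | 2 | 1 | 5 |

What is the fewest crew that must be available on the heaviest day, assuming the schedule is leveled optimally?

7

Early-start (A@1, B@1, C@1, D@1, E@1) gives peak 13: d1:13  d2:7  d3:7  d4:7  d5:0.
Shift D→2, E→5.
Schedule A@1, B@1, C@1, D@2, E@5: d1:7  d2:7  d3:7  d4:7  d5:6 — peak 7.
Total crew member-days = 34 over 5 days ⇒ peak ≥ ⌈34/5⌉ = 7, so 7 is optimal.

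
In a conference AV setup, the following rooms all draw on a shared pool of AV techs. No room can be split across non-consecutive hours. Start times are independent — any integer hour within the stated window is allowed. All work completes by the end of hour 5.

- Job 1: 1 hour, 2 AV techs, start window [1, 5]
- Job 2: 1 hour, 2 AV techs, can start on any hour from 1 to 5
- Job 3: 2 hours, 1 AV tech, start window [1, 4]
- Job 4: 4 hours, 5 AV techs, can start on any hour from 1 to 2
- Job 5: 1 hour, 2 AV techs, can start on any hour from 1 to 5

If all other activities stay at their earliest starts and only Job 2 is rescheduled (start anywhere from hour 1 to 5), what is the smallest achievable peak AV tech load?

10

Job 2@1: h1:12  h2:6  h3:5  h4:5  h5:0 → peak 12
Job 2@2: h1:10  h2:8  h3:5  h4:5  h5:0 → peak 10
Job 2@3: h1:10  h2:6  h3:7  h4:5  h5:0 → peak 10
Job 2@4: h1:10  h2:6  h3:5  h4:7  h5:0 → peak 10
Job 2@5: h1:10  h2:6  h3:5  h4:5  h5:2 → peak 10
Best is Job 2@2, peak 10.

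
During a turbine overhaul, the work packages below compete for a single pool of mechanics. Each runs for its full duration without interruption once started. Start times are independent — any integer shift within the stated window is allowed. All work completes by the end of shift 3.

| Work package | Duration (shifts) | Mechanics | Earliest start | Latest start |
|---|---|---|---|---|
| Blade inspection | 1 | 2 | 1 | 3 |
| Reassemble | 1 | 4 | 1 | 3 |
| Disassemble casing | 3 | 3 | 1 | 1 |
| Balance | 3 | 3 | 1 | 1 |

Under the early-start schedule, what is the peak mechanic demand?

12

Early-start schedule: Blade inspection@1, Reassemble@1, Disassemble casing@1, Balance@1.
Load per shift: shift 1: 12, shift 2: 6, shift 3: 6.
Peak is 12.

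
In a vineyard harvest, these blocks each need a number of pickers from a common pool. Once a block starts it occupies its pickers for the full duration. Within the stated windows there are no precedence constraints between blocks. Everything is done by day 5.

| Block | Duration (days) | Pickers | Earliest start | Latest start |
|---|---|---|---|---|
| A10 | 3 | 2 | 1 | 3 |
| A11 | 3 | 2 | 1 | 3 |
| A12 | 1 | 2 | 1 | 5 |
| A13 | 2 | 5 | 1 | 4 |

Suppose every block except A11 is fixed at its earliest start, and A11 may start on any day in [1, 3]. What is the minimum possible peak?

9

A11@1: d1:11  d2:9  d3:4  d4:0  d5:0 → peak 11
A11@2: d1:9  d2:9  d3:4  d4:2  d5:0 → peak 9
A11@3: d1:9  d2:7  d3:4  d4:2  d5:2 → peak 9
Best is A11@2, peak 9.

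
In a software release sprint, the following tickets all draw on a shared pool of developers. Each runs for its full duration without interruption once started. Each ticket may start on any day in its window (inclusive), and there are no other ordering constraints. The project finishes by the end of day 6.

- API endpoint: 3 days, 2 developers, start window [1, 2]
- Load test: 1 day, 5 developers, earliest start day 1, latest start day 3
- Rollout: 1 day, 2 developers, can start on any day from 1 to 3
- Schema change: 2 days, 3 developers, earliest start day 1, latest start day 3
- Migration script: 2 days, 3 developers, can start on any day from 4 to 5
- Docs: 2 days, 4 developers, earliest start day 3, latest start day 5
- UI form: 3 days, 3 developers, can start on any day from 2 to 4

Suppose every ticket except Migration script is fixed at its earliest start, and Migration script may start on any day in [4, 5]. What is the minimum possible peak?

12

Migration script@4: d1:12  d2:8  d3:9  d4:10  d5:3  d6:0 → peak 12
Migration script@5: d1:12  d2:8  d3:9  d4:7  d5:3  d6:3 → peak 12
Best is Migration script@4, peak 12.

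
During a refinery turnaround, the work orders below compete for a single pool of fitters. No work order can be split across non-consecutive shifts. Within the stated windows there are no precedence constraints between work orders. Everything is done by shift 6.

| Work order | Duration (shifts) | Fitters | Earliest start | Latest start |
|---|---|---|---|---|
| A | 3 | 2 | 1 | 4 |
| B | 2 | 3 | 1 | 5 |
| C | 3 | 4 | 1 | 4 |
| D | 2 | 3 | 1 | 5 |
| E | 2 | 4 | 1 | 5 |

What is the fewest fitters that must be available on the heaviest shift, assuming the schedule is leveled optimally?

7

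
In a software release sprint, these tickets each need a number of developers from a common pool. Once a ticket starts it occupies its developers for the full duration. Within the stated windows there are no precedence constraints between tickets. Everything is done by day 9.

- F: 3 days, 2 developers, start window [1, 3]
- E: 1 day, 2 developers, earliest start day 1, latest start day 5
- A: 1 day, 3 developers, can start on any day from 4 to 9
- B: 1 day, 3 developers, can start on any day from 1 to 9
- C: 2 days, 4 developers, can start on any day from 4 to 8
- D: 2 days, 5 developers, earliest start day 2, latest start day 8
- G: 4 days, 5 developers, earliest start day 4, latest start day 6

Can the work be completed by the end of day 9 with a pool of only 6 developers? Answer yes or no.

no

The minimum achievable peak is 7; 6 < 7, so no feasible schedule stays within the cap.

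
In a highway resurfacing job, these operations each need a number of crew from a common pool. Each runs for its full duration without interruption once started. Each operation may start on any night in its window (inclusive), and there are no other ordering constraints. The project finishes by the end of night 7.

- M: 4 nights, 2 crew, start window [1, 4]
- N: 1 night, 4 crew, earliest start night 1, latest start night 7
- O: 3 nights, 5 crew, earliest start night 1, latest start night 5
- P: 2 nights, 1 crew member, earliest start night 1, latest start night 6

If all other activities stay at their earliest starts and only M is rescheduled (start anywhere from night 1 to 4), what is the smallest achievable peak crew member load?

M@1: n1:12  n2:8  n3:7  n4:2  n5:0  n6:0  n7:0 → peak 12
M@2: n1:10  n2:8  n3:7  n4:2  n5:2  n6:0  n7:0 → peak 10
M@3: n1:10  n2:6  n3:7  n4:2  n5:2  n6:2  n7:0 → peak 10
M@4: n1:10  n2:6  n3:5  n4:2  n5:2  n6:2  n7:2 → peak 10
Best is M@2, peak 10.

10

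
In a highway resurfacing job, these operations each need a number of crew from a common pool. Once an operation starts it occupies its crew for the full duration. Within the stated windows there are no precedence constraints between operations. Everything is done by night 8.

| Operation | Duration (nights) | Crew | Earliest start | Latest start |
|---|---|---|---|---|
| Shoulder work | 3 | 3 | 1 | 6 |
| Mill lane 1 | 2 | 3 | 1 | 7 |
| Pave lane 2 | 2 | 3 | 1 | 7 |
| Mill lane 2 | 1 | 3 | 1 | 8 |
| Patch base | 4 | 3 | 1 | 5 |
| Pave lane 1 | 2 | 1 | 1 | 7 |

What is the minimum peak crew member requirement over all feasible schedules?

6

Early-start (Shoulder work@1, Mill lane 1@1, Pave lane 2@1, Mill lane 2@1, Patch base@1, Pave lane 1@1) gives peak 16: n1:16  n2:13  n3:6  n4:3  n5:0  n6:0  n7:0  n8:0.
Shift Pave lane 2→3, Mill lane 2→4, Patch base→5, Pave lane 1→5.
Schedule Shoulder work@1, Mill lane 1@1, Pave lane 2@3, Mill lane 2@4, Patch base@5, Pave lane 1@5: n1:6  n2:6  n3:6  n4:6  n5:4  n6:4  n7:3  n8:3 — peak 6.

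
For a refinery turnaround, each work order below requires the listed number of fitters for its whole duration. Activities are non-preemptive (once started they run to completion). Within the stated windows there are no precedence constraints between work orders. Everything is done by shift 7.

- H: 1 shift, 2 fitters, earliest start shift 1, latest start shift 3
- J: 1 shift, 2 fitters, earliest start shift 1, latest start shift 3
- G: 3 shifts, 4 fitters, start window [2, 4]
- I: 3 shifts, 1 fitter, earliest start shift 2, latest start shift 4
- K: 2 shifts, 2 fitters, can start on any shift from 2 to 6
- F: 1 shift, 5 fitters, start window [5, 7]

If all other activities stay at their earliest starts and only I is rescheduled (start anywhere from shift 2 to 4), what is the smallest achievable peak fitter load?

I@2: s1:4  s2:7  s3:7  s4:5  s5:5  s6:0  s7:0 → peak 7
I@3: s1:4  s2:6  s3:7  s4:5  s5:6  s6:0  s7:0 → peak 7
I@4: s1:4  s2:6  s3:6  s4:5  s5:6  s6:1  s7:0 → peak 6
Best is I@4, peak 6.

6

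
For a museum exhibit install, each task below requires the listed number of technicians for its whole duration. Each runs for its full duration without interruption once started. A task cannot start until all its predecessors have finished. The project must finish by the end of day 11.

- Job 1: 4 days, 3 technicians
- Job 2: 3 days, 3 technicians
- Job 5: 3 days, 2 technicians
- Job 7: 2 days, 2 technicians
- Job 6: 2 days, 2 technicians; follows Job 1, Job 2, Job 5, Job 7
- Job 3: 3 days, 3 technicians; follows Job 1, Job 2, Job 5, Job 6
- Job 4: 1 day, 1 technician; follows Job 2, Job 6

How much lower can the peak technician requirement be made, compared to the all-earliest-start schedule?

4

Early-start peak: d1:10  d2:10  d3:8  d4:3  d5:2  d6:2  d7:4  d8:3  d9:3  d10:0  d11:0 ⇒ 10.
Leveled (Job 1@1, Job 2@1, Job 5@4, Job 7@5, Job 6@7, Job 3@9, Job 4@9): d1:6  d2:6  d3:6  d4:5  d5:4  d6:4  d7:2  d8:2  d9:4  d10:3  d11:3 ⇒ 6.
Reduction 10 − 6 = 4.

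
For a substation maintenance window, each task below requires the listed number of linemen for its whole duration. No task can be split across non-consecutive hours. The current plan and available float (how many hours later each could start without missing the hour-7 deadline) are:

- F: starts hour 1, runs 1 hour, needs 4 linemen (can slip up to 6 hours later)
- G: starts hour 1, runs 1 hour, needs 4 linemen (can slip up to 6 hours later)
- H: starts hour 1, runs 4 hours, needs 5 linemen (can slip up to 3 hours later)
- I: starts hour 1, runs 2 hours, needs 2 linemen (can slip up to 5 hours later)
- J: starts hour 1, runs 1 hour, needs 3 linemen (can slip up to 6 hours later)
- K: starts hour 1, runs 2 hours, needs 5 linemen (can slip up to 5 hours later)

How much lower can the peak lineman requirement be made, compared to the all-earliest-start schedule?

15

Early-start peak: h1:23  h2:12  h3:5  h4:5  h5:0  h6:0  h7:0 ⇒ 23.
Leveled (F@1, G@1, H@2, I@2, J@4, K@6): h1:8  h2:7  h3:7  h4:8  h5:5  h6:5  h7:5 ⇒ 8.
Reduction 23 − 8 = 15.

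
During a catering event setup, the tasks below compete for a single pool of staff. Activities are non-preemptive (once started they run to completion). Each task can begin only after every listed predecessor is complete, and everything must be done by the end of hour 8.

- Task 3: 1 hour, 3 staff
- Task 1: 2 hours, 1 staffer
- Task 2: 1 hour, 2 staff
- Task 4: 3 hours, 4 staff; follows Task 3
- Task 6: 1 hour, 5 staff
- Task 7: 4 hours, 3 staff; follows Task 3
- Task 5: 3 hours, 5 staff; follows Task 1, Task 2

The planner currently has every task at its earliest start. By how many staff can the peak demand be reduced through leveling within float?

4

Early-start peak: h1:11  h2:8  h3:12  h4:12  h5:8  h6:0  h7:0  h8:0 ⇒ 12.
Leveled (Task 3@1, Task 1@1, Task 2@1, Task 4@2, Task 6@5, Task 7@2, Task 5@6): h1:6  h2:8  h3:7  h4:7  h5:8  h6:5  h7:5  h8:5 ⇒ 8.
Reduction 12 − 8 = 4.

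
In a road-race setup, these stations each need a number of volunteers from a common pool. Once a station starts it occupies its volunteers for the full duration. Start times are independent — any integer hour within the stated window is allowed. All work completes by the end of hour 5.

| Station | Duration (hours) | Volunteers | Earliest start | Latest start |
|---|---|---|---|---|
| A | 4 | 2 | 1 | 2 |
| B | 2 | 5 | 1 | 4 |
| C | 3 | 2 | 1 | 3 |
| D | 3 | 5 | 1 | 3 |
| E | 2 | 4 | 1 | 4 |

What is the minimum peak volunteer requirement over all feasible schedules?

11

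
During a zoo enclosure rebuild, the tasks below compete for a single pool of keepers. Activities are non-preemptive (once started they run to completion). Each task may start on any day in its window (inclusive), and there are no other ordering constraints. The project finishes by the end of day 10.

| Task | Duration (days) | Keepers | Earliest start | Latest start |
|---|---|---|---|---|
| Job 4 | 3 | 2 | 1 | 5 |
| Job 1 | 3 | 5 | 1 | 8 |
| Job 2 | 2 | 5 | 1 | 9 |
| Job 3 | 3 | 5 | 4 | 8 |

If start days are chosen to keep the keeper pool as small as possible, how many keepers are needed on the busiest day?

7

Early-start (Job 4@1, Job 1@1, Job 2@1, Job 3@4) gives peak 12: d1:12  d2:12  d3:7  d4:5  d5:5  d6:5  d7:0  d8:0  d9:0  d10:0.
Shift Job 2→4, Job 3→6.
Schedule Job 4@1, Job 1@1, Job 2@4, Job 3@6: d1:7  d2:7  d3:7  d4:5  d5:5  d6:5  d7:5  d8:5  d9:0  d10:0 — peak 7.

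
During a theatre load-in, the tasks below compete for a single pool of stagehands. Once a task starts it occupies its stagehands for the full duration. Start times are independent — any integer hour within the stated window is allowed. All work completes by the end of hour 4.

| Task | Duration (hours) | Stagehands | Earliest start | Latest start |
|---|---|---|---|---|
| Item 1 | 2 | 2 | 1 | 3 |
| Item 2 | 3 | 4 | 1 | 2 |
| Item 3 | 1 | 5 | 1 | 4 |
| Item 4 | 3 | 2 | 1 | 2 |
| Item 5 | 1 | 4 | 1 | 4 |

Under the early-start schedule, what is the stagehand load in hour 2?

At early start, hour 2 has: Item 1, Item 2, Item 4.
Demand: 2 + 4 + 2 = 8.

8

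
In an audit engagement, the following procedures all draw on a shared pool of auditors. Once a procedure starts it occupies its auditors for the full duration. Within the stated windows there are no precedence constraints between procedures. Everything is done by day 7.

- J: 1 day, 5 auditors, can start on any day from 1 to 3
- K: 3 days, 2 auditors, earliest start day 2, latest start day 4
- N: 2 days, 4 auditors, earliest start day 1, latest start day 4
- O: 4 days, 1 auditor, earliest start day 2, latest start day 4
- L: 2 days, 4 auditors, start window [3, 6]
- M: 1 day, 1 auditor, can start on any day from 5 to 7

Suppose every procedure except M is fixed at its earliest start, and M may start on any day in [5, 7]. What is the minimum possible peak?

M@5: d1:9  d2:7  d3:7  d4:7  d5:2  d6:0  d7:0 → peak 9
M@6: d1:9  d2:7  d3:7  d4:7  d5:1  d6:1  d7:0 → peak 9
M@7: d1:9  d2:7  d3:7  d4:7  d5:1  d6:0  d7:1 → peak 9
Best is M@5, peak 9.

9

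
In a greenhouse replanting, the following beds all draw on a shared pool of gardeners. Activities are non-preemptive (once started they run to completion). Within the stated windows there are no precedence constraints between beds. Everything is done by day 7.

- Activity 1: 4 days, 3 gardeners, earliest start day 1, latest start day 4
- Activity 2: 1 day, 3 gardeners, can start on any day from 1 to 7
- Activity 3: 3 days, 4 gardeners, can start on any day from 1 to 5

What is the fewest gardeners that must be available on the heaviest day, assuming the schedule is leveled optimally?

Early-start (Activity 1@1, Activity 2@1, Activity 3@1) gives peak 10: d1:10  d2:7  d3:7  d4:3  d5:0  d6:0  d7:0.
Shift Activity 3→5.
Schedule Activity 1@1, Activity 2@1, Activity 3@5: d1:6  d2:3  d3:3  d4:3  d5:4  d6:4  d7:4 — peak 6.

6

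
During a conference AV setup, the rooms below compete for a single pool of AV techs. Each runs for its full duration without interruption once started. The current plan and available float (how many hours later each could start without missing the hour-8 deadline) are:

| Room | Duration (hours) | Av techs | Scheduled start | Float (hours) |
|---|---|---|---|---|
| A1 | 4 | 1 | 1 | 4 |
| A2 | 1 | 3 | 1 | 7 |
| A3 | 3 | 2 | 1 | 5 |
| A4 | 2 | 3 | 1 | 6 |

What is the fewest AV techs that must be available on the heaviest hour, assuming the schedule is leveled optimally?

3

Early-start (A1@1, A2@1, A3@1, A4@1) gives peak 9: h1:9  h2:6  h3:3  h4:1  h5:0  h6:0  h7:0  h8:0.
Shift A2→5, A4→6.
Schedule A1@1, A2@5, A3@1, A4@6: h1:3  h2:3  h3:3  h4:1  h5:3  h6:3  h7:3  h8:0 — peak 3.
Total AV tech-hours = 19 over 8 hours ⇒ peak ≥ ⌈19/8⌉ = 3, so 3 is optimal.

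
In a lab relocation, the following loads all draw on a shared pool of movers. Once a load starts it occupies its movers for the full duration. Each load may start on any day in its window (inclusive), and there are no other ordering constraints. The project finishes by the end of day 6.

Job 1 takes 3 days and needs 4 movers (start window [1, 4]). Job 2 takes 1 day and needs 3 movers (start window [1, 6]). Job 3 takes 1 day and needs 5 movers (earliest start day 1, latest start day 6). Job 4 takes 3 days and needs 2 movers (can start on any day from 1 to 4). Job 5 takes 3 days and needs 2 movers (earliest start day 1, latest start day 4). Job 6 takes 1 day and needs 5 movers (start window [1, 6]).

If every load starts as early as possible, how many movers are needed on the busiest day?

21

Early-start schedule: Job 1@1, Job 2@1, Job 3@1, Job 4@1, Job 5@1, Job 6@1.
Load per day: day 1: 21, day 2: 8, day 3: 8, day 4: 0, day 5: 0, day 6: 0.
Peak is 21.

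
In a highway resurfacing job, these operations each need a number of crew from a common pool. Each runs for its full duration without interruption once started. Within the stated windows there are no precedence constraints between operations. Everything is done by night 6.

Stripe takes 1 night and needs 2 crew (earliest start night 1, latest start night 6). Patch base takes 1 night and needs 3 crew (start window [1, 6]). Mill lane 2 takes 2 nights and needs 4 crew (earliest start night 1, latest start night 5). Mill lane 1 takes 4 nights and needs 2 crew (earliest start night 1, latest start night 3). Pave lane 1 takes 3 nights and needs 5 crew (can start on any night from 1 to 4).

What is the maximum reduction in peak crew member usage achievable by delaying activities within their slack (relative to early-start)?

9

Early-start peak: n1:16  n2:11  n3:7  n4:2  n5:0  n6:0 ⇒ 16.
Leveled (Stripe@1, Patch base@1, Mill lane 2@2, Mill lane 1@1, Pave lane 1@4): n1:7  n2:6  n3:6  n4:7  n5:5  n6:5 ⇒ 7.
Reduction 16 − 7 = 9.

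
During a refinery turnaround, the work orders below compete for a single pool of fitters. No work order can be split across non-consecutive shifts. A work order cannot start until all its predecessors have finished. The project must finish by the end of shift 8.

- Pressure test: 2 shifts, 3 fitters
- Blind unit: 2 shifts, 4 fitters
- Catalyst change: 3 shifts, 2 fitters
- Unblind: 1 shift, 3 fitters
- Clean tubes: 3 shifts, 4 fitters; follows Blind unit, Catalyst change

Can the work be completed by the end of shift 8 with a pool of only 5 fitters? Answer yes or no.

Schedule Pressure test@1, Blind unit@4, Catalyst change@1, Unblind@3, Clean tubes@6: s1:5  s2:5  s3:5  s4:4  s5:4  s6:4  s7:4  s8:4 — peak 5 ≤ 5.

yes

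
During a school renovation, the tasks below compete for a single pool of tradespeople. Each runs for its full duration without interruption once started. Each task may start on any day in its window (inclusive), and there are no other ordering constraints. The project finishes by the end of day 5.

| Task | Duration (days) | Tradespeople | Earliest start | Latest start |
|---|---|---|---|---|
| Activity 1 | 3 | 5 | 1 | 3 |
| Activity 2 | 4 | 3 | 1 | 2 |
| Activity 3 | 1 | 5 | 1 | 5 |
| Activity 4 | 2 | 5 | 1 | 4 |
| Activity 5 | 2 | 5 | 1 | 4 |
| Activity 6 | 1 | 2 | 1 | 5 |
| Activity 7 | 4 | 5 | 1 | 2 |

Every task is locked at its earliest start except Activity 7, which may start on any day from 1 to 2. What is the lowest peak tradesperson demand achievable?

25

Activity 7@1: d1:30  d2:23  d3:13  d4:8  d5:0 → peak 30
Activity 7@2: d1:25  d2:23  d3:13  d4:8  d5:5 → peak 25
Best is Activity 7@2, peak 25.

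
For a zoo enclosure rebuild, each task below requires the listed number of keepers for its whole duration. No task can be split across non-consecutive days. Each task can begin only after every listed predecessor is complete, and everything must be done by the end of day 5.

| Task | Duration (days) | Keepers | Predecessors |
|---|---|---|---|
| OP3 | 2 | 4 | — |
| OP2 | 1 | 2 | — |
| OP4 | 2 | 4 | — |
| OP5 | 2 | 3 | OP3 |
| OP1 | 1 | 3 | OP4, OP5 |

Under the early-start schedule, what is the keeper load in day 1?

At early start, day 1 has: OP3, OP2, OP4.
Demand: 4 + 2 + 4 = 10.

10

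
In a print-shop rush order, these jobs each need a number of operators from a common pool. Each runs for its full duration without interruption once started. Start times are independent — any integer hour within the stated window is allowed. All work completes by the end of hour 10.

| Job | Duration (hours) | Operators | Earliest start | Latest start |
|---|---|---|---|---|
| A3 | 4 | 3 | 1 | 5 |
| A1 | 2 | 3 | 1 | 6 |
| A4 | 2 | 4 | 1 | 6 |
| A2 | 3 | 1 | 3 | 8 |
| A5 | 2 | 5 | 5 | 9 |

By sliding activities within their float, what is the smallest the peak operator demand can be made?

Early-start (A3@1, A1@1, A4@1, A2@3, A5@5) gives peak 10: h1:10  h2:10  h3:4  h4:4  h5:6  h6:5  h7:0  h8:0  h9:0  h10:0.
Shift A3→5, A4→3, A5→9.
Schedule A3@5, A1@1, A4@3, A2@3, A5@9: h1:3  h2:3  h3:5  h4:5  h5:4  h6:3  h7:3  h8:3  h9:5  h10:5 — peak 5.

5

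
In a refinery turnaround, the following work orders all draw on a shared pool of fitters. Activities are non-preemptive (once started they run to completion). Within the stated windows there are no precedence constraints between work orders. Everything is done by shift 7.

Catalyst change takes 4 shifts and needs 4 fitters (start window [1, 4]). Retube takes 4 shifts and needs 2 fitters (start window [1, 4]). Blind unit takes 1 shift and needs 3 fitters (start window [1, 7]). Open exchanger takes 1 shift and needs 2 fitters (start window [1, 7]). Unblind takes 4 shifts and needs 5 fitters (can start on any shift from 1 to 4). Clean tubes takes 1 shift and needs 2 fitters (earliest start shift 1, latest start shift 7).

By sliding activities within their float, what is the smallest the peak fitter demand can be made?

11

Early-start (Catalyst change@1, Retube@1, Blind unit@1, Open exchanger@1, Unblind@1, Clean tubes@1) gives peak 18: s1:18  s2:11  s3:11  s4:11  s5:0  s6:0  s7:0.
Shift Unblind→2, Clean tubes→5.
Schedule Catalyst change@1, Retube@1, Blind unit@1, Open exchanger@1, Unblind@2, Clean tubes@5: s1:11  s2:11  s3:11  s4:11  s5:7  s6:0  s7:0 — peak 11.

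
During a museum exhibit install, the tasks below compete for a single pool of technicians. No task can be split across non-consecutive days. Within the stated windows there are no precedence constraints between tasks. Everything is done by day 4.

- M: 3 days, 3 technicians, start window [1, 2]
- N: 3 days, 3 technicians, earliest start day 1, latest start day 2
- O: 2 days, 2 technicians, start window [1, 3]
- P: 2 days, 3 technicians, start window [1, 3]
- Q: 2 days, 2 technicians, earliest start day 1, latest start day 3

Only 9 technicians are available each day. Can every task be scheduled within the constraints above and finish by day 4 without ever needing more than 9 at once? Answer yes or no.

no

The minimum achievable peak is 10; 9 < 10, so no feasible schedule stays within the cap.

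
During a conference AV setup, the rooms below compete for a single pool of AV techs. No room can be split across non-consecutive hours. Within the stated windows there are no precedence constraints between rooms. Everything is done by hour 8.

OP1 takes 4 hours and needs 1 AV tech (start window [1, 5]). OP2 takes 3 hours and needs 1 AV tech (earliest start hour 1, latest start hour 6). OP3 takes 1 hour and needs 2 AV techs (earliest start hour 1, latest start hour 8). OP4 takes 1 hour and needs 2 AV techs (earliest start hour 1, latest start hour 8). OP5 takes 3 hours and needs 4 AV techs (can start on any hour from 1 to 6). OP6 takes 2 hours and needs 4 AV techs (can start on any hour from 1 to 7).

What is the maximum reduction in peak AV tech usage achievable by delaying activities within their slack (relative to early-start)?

Early-start peak: h1:14  h2:10  h3:6  h4:1  h5:0  h6:0  h7:0  h8:0 ⇒ 14.
Leveled (OP1@1, OP2@1, OP3@1, OP4@2, OP5@4, OP6@7): h1:4  h2:4  h3:2  h4:5  h5:4  h6:4  h7:4  h8:4 ⇒ 5.
Reduction 14 − 5 = 9.

9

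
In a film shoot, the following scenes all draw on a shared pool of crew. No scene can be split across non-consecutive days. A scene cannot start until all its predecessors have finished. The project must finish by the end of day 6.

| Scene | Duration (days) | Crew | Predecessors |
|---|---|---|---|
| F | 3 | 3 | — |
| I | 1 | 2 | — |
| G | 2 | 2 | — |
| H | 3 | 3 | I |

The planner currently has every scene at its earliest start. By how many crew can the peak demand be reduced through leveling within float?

3

Early-start peak: d1:7  d2:8  d3:6  d4:3  d5:0  d6:0 ⇒ 8.
Leveled (F@1, I@1, G@2, H@4): d1:5  d2:5  d3:5  d4:3  d5:3  d6:3 ⇒ 5.
Reduction 8 − 5 = 3.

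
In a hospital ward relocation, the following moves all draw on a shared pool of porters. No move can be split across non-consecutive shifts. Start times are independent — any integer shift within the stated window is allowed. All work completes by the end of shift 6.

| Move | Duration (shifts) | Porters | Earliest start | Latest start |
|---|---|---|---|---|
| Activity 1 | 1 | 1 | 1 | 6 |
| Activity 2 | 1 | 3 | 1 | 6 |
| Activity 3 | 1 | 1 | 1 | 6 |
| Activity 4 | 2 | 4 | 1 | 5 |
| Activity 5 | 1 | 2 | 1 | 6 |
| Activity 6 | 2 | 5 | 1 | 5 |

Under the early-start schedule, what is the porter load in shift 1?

16

At early start, shift 1 has: Activity 1, Activity 2, Activity 3, Activity 4, Activity 5, Activity 6.
Demand: 1 + 3 + 1 + 4 + 2 + 5 = 16.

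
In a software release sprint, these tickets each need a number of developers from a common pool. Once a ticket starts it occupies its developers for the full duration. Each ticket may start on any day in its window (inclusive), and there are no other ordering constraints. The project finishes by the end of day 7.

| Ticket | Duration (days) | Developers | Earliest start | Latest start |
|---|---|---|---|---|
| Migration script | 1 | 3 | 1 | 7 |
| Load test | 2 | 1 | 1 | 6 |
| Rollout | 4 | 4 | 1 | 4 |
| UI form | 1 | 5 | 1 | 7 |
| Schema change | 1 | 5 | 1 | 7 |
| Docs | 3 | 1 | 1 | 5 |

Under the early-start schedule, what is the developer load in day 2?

6

At early start, day 2 has: Load test, Rollout, Docs.
Demand: 1 + 4 + 1 = 6.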